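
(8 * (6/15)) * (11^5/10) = 1288408/25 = 51536.32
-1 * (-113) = 113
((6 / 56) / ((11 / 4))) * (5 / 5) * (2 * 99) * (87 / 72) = 261 / 28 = 9.32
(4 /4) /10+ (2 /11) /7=97 /770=0.13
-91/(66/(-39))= 1183/22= 53.77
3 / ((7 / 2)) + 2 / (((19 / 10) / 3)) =534 / 133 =4.02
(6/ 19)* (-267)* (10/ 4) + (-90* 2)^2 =611595/ 19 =32189.21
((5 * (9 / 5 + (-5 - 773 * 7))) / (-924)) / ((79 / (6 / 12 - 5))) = -7383 / 4424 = -1.67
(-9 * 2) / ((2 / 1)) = -9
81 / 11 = 7.36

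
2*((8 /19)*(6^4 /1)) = 20736 /19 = 1091.37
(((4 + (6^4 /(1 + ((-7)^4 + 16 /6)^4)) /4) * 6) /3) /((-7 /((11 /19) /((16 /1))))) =-4248901149733559 /102746155075125836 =-0.04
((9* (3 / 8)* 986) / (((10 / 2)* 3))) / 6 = 1479 / 40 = 36.98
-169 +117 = -52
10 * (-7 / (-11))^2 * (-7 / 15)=-686 / 363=-1.89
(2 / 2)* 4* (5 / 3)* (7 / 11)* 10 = 1400 / 33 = 42.42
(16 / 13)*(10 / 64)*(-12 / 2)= -15 / 13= -1.15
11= 11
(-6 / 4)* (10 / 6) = -5 / 2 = -2.50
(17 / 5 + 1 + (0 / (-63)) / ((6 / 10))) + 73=387 / 5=77.40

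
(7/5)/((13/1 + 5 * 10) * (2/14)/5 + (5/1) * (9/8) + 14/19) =1064/6203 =0.17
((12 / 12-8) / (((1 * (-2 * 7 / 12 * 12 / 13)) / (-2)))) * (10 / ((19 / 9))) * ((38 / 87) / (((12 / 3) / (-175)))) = 1176.72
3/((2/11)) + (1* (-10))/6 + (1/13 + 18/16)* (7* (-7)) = -13747/312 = -44.06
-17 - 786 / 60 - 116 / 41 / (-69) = -850369 / 28290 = -30.06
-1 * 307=-307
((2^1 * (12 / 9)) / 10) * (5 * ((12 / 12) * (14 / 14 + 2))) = 4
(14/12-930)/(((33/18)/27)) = -150471/11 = -13679.18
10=10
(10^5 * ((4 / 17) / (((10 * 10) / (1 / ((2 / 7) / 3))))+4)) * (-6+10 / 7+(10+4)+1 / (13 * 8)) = 5876422750 / 1547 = 3798592.60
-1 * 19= -19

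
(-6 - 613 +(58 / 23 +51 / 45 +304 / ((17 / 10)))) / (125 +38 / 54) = -11520891 / 3317635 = -3.47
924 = 924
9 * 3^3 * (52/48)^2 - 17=4291/16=268.19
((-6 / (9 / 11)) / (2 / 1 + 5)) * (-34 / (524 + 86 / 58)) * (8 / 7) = 173536 / 2240133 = 0.08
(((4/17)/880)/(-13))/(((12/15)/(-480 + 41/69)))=33079/2683824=0.01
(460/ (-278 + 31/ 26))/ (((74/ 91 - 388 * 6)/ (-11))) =-5985980/ 762068739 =-0.01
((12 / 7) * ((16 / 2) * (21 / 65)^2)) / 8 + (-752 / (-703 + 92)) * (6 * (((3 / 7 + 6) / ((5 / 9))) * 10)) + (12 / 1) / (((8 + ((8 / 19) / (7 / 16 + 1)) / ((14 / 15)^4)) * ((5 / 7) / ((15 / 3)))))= 864.70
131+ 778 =909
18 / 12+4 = 11 / 2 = 5.50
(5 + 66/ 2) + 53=91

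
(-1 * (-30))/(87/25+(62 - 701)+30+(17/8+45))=-6000/111679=-0.05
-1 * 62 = -62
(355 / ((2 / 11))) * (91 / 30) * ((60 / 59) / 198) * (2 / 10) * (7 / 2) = 45227 / 2124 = 21.29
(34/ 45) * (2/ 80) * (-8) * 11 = -374/ 225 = -1.66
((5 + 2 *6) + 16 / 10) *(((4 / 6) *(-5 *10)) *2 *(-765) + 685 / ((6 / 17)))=1969399 / 2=984699.50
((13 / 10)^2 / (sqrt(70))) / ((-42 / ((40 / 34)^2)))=-169 * sqrt(70) / 212415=-0.01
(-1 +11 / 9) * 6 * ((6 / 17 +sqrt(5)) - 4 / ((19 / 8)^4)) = 2013592 / 6646371 +4 * sqrt(5) / 3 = 3.28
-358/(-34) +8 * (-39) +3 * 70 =-91.47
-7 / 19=-0.37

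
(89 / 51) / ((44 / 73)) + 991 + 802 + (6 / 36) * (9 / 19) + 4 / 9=229776319 / 127908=1796.42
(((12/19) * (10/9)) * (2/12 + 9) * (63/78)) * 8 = 30800/741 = 41.57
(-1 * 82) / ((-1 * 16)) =5.12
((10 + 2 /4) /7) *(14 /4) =21 /4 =5.25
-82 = -82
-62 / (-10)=31 / 5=6.20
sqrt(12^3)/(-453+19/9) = -108 * sqrt(3)/2029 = -0.09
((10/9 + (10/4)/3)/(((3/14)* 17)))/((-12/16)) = -980/1377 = -0.71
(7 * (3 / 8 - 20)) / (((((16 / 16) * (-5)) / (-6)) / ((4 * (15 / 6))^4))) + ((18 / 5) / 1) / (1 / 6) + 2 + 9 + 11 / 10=-16484663 / 10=-1648466.30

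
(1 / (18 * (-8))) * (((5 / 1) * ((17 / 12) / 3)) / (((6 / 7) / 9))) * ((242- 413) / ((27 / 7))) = 7.63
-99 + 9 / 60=-1977 / 20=-98.85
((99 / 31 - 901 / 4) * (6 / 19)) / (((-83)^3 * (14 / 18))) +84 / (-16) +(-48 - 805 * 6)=-46048612400043 / 9429911204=-4883.25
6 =6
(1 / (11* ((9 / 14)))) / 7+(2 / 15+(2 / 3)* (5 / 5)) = 406 / 495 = 0.82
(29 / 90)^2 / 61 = 841 / 494100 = 0.00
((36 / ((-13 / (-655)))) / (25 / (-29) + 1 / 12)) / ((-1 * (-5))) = -1641168 / 3523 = -465.84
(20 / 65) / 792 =1 / 2574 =0.00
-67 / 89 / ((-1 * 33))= 67 / 2937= 0.02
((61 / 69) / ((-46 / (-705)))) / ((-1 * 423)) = -305 / 9522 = -0.03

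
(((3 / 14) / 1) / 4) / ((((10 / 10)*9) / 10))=0.06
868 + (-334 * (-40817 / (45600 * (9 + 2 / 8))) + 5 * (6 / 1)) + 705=344889139 / 210900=1635.32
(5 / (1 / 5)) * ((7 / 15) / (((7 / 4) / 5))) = 100 / 3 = 33.33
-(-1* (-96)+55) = -151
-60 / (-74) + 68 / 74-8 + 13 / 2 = 17 / 74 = 0.23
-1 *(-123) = 123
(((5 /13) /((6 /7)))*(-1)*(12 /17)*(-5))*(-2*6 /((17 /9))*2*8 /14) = -43200 /3757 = -11.50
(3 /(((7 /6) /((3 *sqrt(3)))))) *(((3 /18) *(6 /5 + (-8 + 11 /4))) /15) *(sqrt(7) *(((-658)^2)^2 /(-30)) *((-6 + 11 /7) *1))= -1200782141118 *sqrt(21) /125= -44021400438.60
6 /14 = 3 /7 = 0.43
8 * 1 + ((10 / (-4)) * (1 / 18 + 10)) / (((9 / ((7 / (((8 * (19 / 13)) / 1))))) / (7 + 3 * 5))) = -708913 / 24624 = -28.79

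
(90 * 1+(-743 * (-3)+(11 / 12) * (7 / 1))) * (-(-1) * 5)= 11627.08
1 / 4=0.25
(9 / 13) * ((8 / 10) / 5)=36 / 325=0.11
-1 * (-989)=989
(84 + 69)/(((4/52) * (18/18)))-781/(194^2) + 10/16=149761491/75272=1989.60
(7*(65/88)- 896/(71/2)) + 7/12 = -365239/18744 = -19.49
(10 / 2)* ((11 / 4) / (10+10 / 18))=99 / 76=1.30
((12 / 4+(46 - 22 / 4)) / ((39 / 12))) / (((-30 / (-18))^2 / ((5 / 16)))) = 783 / 520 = 1.51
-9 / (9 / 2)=-2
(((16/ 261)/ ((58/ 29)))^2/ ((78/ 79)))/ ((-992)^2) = 79/ 81699422688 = 0.00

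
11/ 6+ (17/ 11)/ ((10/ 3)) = 379/ 165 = 2.30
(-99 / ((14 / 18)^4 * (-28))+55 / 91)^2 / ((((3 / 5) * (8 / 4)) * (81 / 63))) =402504286697645 / 5892272279712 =68.31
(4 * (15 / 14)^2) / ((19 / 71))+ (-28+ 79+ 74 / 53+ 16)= 4221550 / 49343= 85.56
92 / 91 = 1.01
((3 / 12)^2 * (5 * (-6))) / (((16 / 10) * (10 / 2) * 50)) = -3 / 640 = -0.00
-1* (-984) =984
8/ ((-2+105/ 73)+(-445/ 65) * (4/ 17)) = -129064/ 35049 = -3.68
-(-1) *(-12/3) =-4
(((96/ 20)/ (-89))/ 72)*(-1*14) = 14/ 1335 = 0.01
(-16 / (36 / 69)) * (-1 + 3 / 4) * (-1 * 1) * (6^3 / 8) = -207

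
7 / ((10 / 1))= 7 / 10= 0.70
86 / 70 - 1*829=-28972 / 35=-827.77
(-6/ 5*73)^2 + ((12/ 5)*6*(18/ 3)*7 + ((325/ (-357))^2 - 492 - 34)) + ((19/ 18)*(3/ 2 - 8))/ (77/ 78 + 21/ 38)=16097778213847/ 2077418700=7748.93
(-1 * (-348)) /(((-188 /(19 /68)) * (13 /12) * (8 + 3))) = -4959 /114257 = -0.04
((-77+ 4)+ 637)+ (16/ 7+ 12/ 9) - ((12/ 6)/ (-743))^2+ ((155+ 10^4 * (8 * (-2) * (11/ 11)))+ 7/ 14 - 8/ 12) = -3693018457361/ 23186058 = -159277.55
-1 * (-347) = 347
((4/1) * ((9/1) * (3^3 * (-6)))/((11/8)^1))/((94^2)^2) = -2916/53676491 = -0.00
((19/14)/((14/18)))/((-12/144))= -1026/49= -20.94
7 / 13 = 0.54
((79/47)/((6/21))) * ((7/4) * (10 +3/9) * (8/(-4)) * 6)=-120001/94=-1276.61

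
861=861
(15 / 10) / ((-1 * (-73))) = 3 / 146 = 0.02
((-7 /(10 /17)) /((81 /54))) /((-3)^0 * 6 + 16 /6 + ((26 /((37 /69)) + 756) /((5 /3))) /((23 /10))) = -14467 /398510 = -0.04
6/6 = 1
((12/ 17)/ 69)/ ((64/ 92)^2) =23/ 1088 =0.02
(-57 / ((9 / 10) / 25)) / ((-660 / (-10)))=-2375 / 99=-23.99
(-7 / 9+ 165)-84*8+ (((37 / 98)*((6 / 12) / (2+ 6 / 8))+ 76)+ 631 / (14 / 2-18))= -2372492 / 4851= -489.07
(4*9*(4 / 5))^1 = 144 / 5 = 28.80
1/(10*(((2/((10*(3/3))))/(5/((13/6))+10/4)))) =2.40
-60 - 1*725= -785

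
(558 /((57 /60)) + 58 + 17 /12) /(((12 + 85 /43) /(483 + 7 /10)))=30671808797 /1370280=22383.61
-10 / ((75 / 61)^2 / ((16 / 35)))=-119072 / 39375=-3.02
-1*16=-16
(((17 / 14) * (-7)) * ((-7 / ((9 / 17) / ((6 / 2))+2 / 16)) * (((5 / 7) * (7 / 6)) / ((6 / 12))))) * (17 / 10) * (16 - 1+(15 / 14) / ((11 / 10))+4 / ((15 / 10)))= 42310756 / 4059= 10423.94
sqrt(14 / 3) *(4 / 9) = 4 *sqrt(42) / 27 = 0.96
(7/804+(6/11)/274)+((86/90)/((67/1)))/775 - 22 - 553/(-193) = -19.12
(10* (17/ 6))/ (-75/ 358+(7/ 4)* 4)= 1790/ 429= 4.17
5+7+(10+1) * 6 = 78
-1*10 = -10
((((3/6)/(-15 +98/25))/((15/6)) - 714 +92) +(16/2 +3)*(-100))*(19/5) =-9062981/1385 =-6543.67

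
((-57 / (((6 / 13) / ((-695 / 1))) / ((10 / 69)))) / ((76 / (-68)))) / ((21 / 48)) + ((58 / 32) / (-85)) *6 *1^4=-8355610021 / 328440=-25440.29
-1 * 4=-4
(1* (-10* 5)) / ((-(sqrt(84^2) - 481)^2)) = 50 / 157609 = 0.00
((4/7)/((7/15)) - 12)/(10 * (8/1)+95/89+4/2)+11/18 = 3138971/6520626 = 0.48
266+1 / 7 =1863 / 7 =266.14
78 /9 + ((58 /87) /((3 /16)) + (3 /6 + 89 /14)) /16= 587 /63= 9.32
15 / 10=3 / 2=1.50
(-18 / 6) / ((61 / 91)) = -273 / 61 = -4.48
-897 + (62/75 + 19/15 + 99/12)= -265997/300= -886.66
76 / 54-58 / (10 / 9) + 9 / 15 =-6776 / 135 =-50.19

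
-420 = -420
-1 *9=-9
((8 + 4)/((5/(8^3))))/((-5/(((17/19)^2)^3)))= -126.09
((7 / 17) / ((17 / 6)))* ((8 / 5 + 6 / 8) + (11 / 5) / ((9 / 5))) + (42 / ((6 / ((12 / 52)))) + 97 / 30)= 5.37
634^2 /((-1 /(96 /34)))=-19293888 /17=-1134934.59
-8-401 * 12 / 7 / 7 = -5204 / 49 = -106.20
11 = 11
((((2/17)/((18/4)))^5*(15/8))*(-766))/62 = -245120/866358405261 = -0.00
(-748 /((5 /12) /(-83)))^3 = 413506945743040512 /125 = 3308055565944324.10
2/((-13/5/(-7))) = 70/13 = 5.38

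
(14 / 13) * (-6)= -84 / 13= -6.46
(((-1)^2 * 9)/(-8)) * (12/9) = -3/2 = -1.50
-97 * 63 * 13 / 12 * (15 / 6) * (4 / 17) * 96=-6355440 / 17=-373849.41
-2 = -2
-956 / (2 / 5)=-2390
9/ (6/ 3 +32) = 9/ 34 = 0.26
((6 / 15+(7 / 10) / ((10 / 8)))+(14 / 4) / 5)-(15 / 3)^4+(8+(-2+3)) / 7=-217719 / 350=-622.05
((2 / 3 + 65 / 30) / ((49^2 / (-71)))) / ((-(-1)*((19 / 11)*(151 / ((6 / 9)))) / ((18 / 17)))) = -0.00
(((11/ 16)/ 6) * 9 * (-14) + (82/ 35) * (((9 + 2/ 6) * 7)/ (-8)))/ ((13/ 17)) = -136969/ 3120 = -43.90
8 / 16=1 / 2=0.50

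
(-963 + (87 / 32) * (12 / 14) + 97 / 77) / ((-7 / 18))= 10637937 / 4312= 2467.05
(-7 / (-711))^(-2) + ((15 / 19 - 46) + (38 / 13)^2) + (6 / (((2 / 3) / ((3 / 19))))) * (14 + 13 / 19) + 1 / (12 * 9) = 3325765808557 / 322859628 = 10300.97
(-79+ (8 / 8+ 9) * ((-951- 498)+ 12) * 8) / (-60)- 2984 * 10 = -1675361 / 60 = -27922.68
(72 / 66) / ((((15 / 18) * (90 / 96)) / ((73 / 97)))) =28032 / 26675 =1.05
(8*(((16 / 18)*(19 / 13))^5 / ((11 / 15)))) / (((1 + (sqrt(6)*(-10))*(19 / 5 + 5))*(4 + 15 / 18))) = -51927559700480*sqrt(6) / 3282404088221271- 6490944962560 / 36106444970433981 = -0.04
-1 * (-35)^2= -1225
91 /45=2.02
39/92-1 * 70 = -6401/92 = -69.58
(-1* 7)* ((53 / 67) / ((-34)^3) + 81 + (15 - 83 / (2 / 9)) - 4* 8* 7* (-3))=-7272045361 / 2633368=-2761.50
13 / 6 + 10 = 73 / 6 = 12.17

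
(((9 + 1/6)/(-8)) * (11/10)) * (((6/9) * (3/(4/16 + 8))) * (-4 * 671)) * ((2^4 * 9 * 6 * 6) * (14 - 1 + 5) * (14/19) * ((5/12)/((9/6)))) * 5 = 1488009600/19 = 78316294.74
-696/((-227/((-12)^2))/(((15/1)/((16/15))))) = 1409400/227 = 6208.81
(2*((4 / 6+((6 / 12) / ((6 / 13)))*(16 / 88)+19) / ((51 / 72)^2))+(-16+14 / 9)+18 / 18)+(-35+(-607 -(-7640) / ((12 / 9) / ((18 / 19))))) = 2637675793 / 543609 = 4852.16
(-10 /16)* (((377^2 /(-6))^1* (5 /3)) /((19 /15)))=17766125 /912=19480.40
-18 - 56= -74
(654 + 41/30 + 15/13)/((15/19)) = 4864817/5850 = 831.59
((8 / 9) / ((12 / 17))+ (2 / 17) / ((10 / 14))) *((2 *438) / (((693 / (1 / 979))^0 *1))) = 954256 / 765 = 1247.39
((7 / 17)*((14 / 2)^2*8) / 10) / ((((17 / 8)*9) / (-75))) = -54880 / 867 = -63.30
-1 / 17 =-0.06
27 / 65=0.42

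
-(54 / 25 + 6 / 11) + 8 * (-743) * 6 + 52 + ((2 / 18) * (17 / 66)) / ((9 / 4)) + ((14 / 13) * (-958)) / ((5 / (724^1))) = -160717373066 / 868725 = -185003.74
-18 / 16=-9 / 8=-1.12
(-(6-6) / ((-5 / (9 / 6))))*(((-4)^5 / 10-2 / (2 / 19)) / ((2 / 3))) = 0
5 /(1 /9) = 45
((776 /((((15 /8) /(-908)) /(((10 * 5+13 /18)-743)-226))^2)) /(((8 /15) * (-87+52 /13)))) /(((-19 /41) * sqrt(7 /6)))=14333109872194957568 * sqrt(42) /13412385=6925626462667.55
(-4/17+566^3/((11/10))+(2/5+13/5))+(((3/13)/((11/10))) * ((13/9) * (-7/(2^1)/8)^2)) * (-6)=1972777905403/11968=164837726.05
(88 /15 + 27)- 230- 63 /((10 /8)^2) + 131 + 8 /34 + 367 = 332497 /1275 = 260.78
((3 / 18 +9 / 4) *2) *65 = 1885 / 6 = 314.17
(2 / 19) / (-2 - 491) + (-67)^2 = 42048461 / 9367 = 4489.00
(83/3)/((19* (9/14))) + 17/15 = 8717/2565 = 3.40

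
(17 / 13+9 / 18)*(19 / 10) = 893 / 260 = 3.43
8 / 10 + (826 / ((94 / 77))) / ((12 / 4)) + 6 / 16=226.71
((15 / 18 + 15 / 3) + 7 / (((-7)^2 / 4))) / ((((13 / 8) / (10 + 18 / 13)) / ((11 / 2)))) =875864 / 3549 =246.79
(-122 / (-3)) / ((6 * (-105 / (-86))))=5.55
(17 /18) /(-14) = -17 /252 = -0.07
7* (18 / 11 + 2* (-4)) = -44.55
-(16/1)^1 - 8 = -24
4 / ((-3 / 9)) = -12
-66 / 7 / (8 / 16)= -132 / 7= -18.86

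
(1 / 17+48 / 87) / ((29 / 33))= 9933 / 14297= 0.69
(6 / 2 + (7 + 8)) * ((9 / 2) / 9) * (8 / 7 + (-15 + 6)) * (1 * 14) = -990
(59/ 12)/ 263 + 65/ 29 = 206851/ 91524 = 2.26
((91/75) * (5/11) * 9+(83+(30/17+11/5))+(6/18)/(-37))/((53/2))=19079696/5500605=3.47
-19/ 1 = -19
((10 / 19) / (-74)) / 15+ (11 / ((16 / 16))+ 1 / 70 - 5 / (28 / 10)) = 681172 / 73815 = 9.23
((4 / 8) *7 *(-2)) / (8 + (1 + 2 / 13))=-13 / 17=-0.76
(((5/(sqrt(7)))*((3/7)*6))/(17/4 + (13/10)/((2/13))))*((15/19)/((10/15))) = 20250*sqrt(7)/118237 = 0.45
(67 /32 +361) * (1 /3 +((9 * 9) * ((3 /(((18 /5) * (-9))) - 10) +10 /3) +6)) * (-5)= 62878155 /64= 982471.17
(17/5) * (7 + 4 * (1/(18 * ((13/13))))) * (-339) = -24973/3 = -8324.33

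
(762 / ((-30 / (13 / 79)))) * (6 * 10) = -19812 / 79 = -250.78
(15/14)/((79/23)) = 345/1106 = 0.31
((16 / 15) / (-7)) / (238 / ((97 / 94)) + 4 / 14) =-776 / 1175985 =-0.00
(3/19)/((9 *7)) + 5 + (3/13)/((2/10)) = 31933/5187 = 6.16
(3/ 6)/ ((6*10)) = 1/ 120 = 0.01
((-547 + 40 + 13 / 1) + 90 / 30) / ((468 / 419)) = -205729 / 468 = -439.59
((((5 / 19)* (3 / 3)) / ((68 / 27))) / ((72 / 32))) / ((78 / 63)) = 315 / 8398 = 0.04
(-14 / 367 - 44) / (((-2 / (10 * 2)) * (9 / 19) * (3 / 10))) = 30707800 / 9909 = 3098.98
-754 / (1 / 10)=-7540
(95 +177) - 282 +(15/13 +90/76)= -3785/494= -7.66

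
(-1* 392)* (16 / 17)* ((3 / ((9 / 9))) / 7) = -2688 / 17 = -158.12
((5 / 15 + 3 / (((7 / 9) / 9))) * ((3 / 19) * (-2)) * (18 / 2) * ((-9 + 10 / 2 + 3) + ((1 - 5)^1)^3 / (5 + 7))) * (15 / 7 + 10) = 375360 / 49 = 7660.41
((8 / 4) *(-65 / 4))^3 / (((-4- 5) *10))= 54925 / 144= 381.42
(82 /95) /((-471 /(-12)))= 328 /14915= 0.02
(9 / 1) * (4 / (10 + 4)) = 18 / 7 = 2.57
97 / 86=1.13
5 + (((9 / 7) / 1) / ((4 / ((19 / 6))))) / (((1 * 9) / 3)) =299 / 56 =5.34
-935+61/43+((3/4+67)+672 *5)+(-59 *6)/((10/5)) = 398553/172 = 2317.17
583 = 583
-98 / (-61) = 98 / 61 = 1.61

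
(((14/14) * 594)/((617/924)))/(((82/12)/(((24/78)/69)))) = 4390848/7563803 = 0.58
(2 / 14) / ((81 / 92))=92 / 567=0.16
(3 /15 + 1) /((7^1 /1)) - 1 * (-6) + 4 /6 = 6.84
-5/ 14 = -0.36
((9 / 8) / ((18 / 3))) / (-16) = -3 / 256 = -0.01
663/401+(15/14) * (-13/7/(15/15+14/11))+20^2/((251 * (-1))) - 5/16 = -445160747/394551920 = -1.13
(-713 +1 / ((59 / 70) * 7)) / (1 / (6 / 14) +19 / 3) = -126171 / 1534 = -82.25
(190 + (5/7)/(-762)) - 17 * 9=37.00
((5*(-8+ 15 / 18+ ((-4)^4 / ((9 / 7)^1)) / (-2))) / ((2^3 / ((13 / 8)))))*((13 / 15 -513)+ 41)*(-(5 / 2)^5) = -551513096875 / 110592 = -4986916.75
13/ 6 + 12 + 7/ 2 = 53/ 3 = 17.67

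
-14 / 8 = -7 / 4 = -1.75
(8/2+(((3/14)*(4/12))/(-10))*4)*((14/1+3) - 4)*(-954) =-1723878/35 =-49253.66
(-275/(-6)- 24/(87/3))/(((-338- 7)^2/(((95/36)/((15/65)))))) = 0.00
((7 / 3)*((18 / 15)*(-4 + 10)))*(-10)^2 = 1680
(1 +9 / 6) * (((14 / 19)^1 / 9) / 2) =35 / 342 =0.10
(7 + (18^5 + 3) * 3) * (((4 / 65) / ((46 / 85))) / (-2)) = -96368240 / 299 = -322301.81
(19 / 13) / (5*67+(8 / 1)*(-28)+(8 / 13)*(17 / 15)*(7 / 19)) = 5415 / 412207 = 0.01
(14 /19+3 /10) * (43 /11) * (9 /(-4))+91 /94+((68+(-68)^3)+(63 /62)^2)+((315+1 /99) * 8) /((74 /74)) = -1059783677993927 /3398365080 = -311851.04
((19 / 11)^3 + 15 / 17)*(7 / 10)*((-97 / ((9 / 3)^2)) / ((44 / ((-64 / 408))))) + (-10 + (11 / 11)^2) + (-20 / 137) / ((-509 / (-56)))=-352668535749379 / 39832787679795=-8.85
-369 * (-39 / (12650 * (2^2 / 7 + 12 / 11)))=100737 / 147200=0.68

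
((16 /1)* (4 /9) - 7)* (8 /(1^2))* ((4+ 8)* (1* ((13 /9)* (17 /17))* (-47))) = -19552 /27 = -724.15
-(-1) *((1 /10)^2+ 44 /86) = 2243 /4300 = 0.52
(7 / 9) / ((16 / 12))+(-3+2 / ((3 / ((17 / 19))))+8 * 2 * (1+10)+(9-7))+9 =42221 / 228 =185.18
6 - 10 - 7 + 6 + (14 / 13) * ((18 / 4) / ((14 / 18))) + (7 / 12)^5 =4199803 / 3234816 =1.30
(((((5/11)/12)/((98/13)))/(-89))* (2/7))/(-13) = 5/4029564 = 0.00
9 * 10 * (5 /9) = 50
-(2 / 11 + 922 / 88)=-469 / 44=-10.66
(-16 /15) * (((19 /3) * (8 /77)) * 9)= -2432 /385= -6.32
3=3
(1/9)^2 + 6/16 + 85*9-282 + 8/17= 5330179/11016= 483.86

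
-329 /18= -18.28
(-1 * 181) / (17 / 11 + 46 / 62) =-61721 / 780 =-79.13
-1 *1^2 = -1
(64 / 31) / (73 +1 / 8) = 512 / 18135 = 0.03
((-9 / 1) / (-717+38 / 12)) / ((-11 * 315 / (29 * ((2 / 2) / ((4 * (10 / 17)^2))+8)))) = -303543 / 329791000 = -0.00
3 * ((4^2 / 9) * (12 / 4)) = 16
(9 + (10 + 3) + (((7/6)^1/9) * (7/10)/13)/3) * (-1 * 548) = -63481553/5265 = -12057.28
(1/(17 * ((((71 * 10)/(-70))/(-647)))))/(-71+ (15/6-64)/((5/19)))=-45290/3677729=-0.01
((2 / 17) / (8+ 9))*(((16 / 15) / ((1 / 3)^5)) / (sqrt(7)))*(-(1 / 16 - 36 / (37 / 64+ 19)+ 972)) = -630213858*sqrt(7) / 2534819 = -657.79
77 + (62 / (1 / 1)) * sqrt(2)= 164.68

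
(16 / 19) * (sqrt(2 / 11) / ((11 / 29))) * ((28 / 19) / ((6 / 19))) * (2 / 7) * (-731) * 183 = -168848.63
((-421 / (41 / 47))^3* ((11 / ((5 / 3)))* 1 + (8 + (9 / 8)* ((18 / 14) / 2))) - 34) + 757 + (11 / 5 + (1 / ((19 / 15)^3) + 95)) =-455972193785110024469 / 264728317840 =-1722415635.42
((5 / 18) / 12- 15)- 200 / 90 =-3715 / 216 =-17.20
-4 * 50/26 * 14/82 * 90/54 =-3500/1599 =-2.19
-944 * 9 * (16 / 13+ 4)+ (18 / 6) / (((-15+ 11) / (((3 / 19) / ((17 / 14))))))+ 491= -369089689 / 8398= -43949.71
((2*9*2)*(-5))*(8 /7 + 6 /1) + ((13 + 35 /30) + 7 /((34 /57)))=-449753 /357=-1259.81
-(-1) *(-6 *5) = -30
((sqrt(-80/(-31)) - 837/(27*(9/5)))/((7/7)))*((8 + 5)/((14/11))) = -159.50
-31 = -31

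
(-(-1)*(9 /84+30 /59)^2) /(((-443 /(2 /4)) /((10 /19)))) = -5171445 /22970868368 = -0.00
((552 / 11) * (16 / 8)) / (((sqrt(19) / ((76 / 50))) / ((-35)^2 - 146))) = 2382432 * sqrt(19) / 275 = 37762.84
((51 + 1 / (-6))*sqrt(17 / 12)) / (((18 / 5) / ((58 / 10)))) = 8845*sqrt(51) / 648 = 97.48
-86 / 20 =-43 / 10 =-4.30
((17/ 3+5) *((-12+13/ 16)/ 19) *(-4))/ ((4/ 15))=1790/ 19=94.21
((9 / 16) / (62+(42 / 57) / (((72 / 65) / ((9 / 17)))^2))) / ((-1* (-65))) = 98838 / 710041735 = 0.00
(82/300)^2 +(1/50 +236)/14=16.93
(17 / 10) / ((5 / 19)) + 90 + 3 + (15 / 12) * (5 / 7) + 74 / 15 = 221101 / 2100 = 105.29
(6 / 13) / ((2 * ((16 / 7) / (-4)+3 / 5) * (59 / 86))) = 9030 / 767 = 11.77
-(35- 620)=585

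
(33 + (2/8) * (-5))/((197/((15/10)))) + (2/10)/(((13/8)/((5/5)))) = 37373/102440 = 0.36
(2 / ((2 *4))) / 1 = 1 / 4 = 0.25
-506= -506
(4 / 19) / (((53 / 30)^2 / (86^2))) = 26625600 / 53371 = 498.88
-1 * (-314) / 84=157 / 42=3.74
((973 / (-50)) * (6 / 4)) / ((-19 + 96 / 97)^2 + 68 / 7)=-64084699 / 733462500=-0.09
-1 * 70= -70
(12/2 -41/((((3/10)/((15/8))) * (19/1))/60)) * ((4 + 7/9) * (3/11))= -218741/209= -1046.61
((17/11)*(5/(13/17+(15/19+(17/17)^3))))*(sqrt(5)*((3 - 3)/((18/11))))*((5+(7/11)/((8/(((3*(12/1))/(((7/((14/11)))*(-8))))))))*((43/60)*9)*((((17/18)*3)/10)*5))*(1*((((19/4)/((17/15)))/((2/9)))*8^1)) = 0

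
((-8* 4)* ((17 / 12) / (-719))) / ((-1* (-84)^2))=-17 / 1902474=-0.00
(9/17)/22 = 9/374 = 0.02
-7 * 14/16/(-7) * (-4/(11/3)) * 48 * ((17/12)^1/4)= -16.23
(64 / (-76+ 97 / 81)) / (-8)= 648 / 6059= 0.11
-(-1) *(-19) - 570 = -589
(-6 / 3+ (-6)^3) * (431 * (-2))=187916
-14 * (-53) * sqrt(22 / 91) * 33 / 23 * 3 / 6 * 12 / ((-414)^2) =583 * sqrt(2002) / 1423539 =0.02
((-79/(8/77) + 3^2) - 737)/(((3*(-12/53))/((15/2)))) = 1051785/64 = 16434.14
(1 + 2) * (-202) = -606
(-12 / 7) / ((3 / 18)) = -72 / 7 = -10.29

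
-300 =-300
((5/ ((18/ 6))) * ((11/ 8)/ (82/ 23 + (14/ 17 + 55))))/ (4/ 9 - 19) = -5865/ 2820296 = -0.00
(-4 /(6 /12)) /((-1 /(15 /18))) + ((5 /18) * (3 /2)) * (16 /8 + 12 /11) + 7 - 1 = 307 /22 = 13.95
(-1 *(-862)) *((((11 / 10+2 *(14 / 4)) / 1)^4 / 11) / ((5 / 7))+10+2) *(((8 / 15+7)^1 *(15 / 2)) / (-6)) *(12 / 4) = -14996970970041 / 1100000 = -13633609.97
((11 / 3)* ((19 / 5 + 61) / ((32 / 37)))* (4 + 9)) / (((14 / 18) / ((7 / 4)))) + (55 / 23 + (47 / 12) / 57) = 5058257269 / 629280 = 8038.17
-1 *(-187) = 187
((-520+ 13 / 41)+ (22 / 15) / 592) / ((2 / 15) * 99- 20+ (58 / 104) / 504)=103306070868 / 1351536259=76.44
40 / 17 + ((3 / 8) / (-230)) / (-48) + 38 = 20195857 / 500480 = 40.35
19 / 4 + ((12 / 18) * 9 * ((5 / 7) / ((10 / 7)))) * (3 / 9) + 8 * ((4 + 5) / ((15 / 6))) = 691 / 20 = 34.55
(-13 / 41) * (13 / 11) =-169 / 451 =-0.37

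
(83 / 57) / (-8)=-83 / 456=-0.18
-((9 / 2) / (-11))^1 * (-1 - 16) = -153 / 22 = -6.95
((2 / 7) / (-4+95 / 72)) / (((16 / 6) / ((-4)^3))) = 3456 / 1351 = 2.56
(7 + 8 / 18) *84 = 1876 / 3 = 625.33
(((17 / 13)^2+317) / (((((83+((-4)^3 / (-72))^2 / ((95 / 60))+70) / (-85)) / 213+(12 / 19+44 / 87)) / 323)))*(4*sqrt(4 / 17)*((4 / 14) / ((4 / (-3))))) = -661547770874712*sqrt(17) / 71938938617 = -37915.92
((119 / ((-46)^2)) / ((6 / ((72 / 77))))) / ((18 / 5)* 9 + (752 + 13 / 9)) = 2295 / 205777297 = 0.00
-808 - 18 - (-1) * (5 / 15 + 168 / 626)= -775049 / 939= -825.40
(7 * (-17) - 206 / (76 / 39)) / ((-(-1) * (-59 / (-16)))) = -68312 / 1121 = -60.94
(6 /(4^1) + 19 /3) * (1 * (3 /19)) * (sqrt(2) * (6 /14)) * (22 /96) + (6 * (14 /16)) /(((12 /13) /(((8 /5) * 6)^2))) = 517 * sqrt(2) /4256 + 13104 /25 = 524.33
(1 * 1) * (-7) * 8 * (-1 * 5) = 280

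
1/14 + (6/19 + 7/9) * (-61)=-159527/2394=-66.64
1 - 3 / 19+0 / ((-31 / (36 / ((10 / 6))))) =16 / 19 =0.84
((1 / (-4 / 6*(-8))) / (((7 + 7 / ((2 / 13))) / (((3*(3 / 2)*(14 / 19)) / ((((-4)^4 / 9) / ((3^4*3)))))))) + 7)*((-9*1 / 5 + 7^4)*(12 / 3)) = 4143427397 / 60800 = 68148.48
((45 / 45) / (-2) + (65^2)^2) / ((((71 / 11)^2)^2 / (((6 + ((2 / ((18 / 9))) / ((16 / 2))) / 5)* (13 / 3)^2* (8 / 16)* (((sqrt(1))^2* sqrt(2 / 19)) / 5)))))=21289129212597961* sqrt(38) / 3476317960800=37751.15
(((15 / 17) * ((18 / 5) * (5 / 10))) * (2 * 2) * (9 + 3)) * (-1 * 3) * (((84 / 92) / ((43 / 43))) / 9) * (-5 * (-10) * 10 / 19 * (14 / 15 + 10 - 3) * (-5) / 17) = 10584000 / 7429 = 1424.69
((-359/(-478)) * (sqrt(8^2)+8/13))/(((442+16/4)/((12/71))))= 120624/49193131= 0.00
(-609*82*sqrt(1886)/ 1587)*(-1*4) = 66584*sqrt(1886)/ 529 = 5466.19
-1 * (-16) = 16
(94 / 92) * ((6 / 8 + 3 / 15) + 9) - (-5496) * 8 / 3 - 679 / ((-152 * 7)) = 14666.80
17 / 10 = 1.70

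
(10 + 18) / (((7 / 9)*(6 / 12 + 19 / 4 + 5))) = 144 / 41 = 3.51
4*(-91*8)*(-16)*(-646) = -30098432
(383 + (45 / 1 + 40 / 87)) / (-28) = -9319 / 609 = -15.30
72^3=373248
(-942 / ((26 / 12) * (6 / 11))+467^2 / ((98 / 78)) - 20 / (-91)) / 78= 8466425 / 3822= 2215.18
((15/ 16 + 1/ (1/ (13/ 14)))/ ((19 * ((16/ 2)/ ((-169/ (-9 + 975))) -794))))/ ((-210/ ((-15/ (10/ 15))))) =-5577/ 445042304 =-0.00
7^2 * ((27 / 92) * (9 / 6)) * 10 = 215.71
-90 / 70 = -9 / 7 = -1.29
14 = 14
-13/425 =-0.03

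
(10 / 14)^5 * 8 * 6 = 150000 / 16807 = 8.92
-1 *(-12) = 12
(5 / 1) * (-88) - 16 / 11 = -441.45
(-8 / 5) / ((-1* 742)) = 0.00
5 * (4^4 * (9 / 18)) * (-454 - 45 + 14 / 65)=-4149888 / 13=-319222.15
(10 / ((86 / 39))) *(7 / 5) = 273 / 43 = 6.35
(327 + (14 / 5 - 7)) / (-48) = -269 / 40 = -6.72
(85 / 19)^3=614125 / 6859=89.54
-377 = -377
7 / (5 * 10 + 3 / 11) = 0.14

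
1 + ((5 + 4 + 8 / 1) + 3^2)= 27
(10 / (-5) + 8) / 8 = 3 / 4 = 0.75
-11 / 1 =-11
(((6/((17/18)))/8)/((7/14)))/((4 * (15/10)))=9/34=0.26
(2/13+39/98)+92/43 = 147437/54782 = 2.69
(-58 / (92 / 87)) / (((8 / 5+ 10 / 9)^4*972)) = -42575625 / 40762155904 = -0.00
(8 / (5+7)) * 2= 4 / 3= 1.33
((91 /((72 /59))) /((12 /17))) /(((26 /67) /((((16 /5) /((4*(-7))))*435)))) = -1948829 /144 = -13533.53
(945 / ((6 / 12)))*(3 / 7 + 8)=15930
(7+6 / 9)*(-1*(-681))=5221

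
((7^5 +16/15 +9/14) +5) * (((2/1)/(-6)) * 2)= -3530879/315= -11209.14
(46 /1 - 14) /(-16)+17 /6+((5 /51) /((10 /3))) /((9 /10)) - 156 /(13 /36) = -131927 /306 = -431.13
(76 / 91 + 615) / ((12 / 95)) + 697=6085019 / 1092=5572.36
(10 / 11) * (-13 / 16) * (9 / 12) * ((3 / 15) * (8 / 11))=-39 / 484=-0.08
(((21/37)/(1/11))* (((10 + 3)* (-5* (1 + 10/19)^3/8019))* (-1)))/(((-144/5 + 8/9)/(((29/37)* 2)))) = -1609064275/159216348276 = -0.01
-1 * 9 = -9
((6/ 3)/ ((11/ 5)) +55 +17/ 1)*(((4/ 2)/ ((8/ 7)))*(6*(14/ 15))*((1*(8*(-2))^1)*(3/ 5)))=-1886304/ 275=-6859.29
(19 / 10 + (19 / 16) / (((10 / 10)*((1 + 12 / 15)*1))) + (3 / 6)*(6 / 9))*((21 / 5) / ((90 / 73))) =1064413 / 108000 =9.86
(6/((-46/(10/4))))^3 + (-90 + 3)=-87.03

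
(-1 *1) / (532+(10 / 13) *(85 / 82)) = -533 / 283981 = -0.00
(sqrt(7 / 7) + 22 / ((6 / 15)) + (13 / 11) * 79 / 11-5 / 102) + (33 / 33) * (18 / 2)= 73.44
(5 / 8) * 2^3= 5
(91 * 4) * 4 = 1456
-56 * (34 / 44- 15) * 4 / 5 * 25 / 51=175280 / 561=312.44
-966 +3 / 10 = -9657 / 10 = -965.70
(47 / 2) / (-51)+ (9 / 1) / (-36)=-145 / 204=-0.71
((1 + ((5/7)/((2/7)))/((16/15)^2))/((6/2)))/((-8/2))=-1637/6144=-0.27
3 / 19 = 0.16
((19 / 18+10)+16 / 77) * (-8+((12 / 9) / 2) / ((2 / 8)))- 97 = -326551 / 2079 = -157.07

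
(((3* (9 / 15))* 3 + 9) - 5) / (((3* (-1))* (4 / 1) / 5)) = -47 / 12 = -3.92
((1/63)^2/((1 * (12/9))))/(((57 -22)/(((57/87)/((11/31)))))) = 589/59085180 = 0.00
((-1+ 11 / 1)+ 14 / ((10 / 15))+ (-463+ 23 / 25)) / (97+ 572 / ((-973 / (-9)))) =-10486021 / 2488225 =-4.21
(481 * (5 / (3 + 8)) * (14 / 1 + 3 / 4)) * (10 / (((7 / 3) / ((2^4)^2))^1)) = 272438400 / 77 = 3538161.04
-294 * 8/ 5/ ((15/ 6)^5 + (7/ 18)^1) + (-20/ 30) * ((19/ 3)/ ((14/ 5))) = -56087263/ 8894655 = -6.31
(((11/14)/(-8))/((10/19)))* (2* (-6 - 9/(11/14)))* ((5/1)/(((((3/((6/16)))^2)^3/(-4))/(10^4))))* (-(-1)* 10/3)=-59375/3584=-16.57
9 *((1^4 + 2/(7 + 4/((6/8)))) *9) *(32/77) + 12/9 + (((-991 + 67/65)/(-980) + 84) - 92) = 650699927/19444425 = 33.46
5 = 5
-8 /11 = -0.73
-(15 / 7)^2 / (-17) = 225 / 833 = 0.27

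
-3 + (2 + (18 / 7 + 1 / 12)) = 139 / 84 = 1.65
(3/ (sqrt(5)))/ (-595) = -0.00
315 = 315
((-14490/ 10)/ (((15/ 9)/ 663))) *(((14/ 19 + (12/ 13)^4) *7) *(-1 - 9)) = 2463881043204/ 41743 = 59025011.22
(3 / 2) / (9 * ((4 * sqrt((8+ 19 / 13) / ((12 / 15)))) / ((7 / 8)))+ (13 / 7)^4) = 0.01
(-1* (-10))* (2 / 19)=20 / 19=1.05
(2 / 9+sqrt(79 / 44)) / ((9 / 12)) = 8 / 27+2 * sqrt(869) / 33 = 2.08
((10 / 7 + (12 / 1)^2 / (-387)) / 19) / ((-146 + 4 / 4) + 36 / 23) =-7314 / 18866981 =-0.00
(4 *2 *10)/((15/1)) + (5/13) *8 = 328/39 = 8.41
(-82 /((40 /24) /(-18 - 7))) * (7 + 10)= 20910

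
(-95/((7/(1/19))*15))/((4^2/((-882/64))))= 21/512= 0.04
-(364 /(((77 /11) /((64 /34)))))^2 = -2768896 /289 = -9580.96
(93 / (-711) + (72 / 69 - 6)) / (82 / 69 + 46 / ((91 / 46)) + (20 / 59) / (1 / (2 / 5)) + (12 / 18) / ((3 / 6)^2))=-148887739 / 797317138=-0.19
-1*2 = -2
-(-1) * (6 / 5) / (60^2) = 1 / 3000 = 0.00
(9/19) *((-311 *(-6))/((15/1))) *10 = 11196/19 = 589.26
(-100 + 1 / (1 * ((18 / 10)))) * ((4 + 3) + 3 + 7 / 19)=-176315 / 171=-1031.08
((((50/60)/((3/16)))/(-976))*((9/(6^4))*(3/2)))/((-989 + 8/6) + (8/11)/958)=0.00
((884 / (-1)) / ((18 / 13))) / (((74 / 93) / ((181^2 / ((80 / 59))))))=-172149783637 / 8880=-19386236.90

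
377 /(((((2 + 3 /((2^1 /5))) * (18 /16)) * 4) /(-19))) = -1508 /9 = -167.56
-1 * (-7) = 7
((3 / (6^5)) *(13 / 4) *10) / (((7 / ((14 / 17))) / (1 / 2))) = 65 / 88128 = 0.00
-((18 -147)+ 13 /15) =1922 /15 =128.13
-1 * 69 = -69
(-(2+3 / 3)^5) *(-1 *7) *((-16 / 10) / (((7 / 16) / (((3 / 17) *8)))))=-8782.31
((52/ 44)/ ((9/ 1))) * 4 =52/ 99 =0.53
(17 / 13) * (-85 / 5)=-289 / 13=-22.23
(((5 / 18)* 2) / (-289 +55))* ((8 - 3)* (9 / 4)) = -0.03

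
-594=-594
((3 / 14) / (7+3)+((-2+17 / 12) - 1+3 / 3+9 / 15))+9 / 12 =331 / 420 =0.79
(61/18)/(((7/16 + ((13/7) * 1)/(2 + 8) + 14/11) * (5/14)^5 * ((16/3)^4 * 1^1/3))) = 710482311/622880000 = 1.14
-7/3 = -2.33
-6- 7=-13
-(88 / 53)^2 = -7744 / 2809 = -2.76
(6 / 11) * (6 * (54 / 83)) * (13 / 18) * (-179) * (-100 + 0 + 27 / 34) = 423844434 / 15521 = 27307.80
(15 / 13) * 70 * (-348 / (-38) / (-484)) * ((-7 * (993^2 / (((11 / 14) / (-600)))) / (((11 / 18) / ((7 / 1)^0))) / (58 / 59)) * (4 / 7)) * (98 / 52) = -14440023225.31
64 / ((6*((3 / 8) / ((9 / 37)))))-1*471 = -17171 / 37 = -464.08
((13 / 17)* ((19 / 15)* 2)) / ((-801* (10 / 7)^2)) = -12103 / 10212750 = -0.00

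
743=743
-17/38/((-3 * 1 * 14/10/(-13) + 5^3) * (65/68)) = -289/77387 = -0.00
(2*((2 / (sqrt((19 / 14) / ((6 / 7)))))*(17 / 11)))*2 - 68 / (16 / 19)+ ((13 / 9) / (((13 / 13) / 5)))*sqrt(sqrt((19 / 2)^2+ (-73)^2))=-323 / 4+ 272*sqrt(57) / 209+ 65*sqrt(2)*21677^(1 / 4) / 18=-8.96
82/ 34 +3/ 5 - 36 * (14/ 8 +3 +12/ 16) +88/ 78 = -642646/ 3315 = -193.86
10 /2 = 5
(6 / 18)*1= 0.33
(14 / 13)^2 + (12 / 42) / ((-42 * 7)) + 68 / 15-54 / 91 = 1477787 / 289835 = 5.10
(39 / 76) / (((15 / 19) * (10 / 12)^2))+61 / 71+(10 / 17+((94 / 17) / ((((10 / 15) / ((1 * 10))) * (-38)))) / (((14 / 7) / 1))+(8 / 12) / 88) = 491774627 / 378394500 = 1.30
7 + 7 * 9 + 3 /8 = 563 /8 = 70.38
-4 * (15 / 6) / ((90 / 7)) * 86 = -602 / 9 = -66.89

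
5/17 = 0.29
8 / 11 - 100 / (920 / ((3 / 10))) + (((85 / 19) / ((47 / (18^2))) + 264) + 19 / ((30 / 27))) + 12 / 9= 4256066719 / 13555740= 313.97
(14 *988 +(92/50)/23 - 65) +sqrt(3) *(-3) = 344177/25 - 3 *sqrt(3) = 13761.88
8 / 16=0.50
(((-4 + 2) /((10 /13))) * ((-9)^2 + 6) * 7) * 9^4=-51943437 /5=-10388687.40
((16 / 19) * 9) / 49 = 144 / 931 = 0.15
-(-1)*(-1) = -1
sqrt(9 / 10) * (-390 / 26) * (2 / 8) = -9 * sqrt(10) / 8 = -3.56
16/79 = 0.20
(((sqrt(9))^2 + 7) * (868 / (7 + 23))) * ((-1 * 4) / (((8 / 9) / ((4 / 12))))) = -3472 / 5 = -694.40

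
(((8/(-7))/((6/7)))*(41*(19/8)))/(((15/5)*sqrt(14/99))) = -779*sqrt(154)/84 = -115.08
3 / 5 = 0.60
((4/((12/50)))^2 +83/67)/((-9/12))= -672988/1809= -372.02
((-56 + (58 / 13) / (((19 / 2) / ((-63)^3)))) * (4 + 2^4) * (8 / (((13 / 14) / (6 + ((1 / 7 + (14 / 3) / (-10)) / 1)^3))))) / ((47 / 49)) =-12826887545898496 / 101868975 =-125915545.39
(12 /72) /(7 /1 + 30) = 1 /222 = 0.00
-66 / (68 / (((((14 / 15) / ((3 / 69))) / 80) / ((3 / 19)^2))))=-639331 / 61200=-10.45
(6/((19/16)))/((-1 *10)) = -48/95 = -0.51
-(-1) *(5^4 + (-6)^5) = -7151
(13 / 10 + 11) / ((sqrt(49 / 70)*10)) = 123*sqrt(70) / 700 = 1.47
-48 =-48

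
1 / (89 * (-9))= -1 / 801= -0.00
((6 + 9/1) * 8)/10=12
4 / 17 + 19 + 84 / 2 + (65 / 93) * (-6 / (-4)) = 65647 / 1054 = 62.28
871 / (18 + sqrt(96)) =2613 / 38-871 * sqrt(6) / 57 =31.33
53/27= 1.96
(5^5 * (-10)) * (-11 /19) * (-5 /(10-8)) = -859375 /19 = -45230.26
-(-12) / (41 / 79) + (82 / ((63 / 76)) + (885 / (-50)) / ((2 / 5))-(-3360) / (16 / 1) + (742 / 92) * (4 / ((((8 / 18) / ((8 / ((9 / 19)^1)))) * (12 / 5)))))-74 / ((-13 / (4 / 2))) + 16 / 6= 2510465743 / 3089268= 812.64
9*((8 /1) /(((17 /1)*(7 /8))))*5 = 24.20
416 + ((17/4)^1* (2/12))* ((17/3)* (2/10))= 150049/360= 416.80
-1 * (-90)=90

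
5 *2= 10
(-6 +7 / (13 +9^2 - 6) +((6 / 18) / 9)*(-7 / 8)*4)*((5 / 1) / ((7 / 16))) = -143750 / 2079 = -69.14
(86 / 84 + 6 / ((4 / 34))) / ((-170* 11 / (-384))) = 13984 / 1309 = 10.68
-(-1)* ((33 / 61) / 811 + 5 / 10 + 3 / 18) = 0.67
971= 971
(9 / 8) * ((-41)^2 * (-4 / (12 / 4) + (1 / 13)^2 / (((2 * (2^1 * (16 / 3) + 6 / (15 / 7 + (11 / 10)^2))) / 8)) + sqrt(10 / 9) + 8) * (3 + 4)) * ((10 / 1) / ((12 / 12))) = 176505 * sqrt(10) / 4 + 13084492684515 / 14821976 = 1022315.99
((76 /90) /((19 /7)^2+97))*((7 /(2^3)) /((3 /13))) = 84721 /2761560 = 0.03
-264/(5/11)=-2904/5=-580.80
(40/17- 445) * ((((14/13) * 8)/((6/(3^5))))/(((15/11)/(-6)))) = 150186960/221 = 679579.00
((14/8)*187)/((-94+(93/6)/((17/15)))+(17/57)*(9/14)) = -2959649/724712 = -4.08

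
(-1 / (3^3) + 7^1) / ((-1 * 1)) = -188 / 27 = -6.96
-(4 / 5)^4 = -256 / 625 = -0.41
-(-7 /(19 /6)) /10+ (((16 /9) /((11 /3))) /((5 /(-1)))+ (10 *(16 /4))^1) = 125789 /3135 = 40.12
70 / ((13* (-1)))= -70 / 13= -5.38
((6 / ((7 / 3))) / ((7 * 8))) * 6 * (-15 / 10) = -81 / 196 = -0.41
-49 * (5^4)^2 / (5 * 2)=-3828125 / 2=-1914062.50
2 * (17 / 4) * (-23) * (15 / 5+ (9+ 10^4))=-1957346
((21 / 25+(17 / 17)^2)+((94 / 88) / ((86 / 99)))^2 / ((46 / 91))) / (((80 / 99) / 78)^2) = 9801003802503771 / 217738240000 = 45012.78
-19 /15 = -1.27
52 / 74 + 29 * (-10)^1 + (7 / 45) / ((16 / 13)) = -7703513 / 26640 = -289.17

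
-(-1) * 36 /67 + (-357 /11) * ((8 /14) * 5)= -67944 /737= -92.19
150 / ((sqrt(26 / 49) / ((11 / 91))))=825*sqrt(26) / 169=24.89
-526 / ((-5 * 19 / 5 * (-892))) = -263 / 8474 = -0.03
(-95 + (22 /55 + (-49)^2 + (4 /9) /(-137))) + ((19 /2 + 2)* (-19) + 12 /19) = 489279533 /234270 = 2088.53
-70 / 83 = -0.84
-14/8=-1.75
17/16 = 1.06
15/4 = 3.75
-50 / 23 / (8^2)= -25 / 736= -0.03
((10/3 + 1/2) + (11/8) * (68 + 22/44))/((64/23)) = 108215/3072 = 35.23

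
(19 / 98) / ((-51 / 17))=-0.06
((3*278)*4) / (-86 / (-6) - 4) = 10008 / 31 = 322.84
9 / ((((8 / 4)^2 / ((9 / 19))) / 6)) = 243 / 38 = 6.39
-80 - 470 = -550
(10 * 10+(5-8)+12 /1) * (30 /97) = 3270 /97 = 33.71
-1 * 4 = -4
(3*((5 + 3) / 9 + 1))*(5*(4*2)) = 680 / 3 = 226.67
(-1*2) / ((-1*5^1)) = 2 / 5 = 0.40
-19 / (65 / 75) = -285 / 13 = -21.92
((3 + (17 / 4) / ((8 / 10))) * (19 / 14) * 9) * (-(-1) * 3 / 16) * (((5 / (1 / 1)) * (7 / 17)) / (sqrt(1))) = 341145 / 8704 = 39.19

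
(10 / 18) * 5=25 / 9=2.78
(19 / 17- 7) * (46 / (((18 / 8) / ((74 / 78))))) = -680800 / 5967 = -114.09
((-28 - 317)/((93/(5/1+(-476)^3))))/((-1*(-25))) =2480553933/155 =16003573.76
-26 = -26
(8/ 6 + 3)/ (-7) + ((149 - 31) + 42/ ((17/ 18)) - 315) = -54674/ 357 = -153.15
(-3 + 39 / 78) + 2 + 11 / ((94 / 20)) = 173 / 94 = 1.84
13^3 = 2197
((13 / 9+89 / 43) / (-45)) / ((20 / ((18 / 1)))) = -136 / 1935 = -0.07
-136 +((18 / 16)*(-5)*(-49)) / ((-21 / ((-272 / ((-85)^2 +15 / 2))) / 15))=-372028 / 2893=-128.60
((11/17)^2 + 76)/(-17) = -22085/4913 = -4.50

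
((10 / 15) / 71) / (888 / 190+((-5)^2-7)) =95 / 229401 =0.00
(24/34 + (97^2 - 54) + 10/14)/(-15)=-371138/595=-623.76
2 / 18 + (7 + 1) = 73 / 9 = 8.11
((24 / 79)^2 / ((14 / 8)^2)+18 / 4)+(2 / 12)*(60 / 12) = 4920592 / 917427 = 5.36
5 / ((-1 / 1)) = -5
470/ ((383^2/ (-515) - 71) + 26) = -121025/ 84932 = -1.42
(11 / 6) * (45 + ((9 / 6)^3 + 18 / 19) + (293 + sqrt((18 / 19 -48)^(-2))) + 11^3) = 1250630249 / 407664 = 3067.80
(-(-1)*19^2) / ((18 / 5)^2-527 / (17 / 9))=-9025 / 6651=-1.36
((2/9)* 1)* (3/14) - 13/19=-254/399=-0.64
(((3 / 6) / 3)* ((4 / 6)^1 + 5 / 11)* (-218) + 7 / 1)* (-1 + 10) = -3340 / 11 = -303.64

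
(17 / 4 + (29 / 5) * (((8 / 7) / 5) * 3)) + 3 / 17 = 100003 / 11900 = 8.40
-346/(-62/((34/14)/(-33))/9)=-8823/2387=-3.70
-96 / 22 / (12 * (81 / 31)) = -124 / 891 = -0.14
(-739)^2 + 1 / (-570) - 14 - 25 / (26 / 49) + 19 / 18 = 12138934661 / 22230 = 546060.94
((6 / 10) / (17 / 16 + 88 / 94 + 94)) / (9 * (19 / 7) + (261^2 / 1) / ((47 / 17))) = 8836 / 34868407695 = 0.00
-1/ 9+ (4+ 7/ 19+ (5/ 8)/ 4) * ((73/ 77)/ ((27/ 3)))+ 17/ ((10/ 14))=7272853/ 300960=24.17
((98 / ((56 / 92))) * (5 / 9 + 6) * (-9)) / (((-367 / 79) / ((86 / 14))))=4609729 / 367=12560.57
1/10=0.10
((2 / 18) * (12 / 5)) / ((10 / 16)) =0.43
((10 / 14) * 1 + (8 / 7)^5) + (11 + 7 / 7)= 246457 / 16807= 14.66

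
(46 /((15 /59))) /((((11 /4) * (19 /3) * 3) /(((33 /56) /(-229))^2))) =44781 /1952902840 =0.00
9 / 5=1.80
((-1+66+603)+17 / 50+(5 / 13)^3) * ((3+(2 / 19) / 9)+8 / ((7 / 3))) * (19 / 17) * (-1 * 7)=-43540075607 / 1292850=-33677.59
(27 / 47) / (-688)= -27 / 32336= -0.00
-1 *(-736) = 736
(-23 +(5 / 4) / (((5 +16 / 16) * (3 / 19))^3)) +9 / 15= -2441261 / 116640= -20.93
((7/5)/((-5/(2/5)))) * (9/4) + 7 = 1687/250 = 6.75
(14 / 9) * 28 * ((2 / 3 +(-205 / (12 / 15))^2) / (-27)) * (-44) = 4660844.64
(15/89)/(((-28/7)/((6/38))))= -45/6764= -0.01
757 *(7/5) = 5299/5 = 1059.80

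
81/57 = 27/19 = 1.42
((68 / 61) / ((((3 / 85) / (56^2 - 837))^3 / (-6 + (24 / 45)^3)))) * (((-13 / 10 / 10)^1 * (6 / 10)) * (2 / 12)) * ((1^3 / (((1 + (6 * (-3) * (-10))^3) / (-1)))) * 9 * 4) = -520821725354656406252 / 3601989617625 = -144592789.16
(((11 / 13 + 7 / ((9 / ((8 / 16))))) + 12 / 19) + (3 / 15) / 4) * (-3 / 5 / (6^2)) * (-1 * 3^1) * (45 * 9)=38.81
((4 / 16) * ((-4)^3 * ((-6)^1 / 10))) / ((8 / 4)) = 24 / 5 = 4.80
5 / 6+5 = 5.83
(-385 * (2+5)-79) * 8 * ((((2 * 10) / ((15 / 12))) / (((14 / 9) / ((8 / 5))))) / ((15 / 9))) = -38347776 / 175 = -219130.15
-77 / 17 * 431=-33187 / 17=-1952.18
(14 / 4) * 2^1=7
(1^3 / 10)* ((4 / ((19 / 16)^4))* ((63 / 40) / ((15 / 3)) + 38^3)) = 179805601792 / 16290125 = 11037.71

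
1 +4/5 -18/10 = 0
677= 677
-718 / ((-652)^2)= -359 / 212552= -0.00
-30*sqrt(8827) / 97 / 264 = -5*sqrt(8827) / 4268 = -0.11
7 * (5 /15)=7 /3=2.33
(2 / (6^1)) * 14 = 14 / 3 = 4.67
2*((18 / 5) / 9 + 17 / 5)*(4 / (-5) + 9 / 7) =646 / 175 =3.69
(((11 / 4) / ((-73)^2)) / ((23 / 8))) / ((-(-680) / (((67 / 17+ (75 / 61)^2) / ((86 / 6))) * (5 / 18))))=948563 / 34005626073534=0.00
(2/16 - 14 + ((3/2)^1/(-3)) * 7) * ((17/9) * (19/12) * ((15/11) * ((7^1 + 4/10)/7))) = -74.91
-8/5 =-1.60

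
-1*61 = -61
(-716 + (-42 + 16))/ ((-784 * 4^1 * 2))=53/ 448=0.12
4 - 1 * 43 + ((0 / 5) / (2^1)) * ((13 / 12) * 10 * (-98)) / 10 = -39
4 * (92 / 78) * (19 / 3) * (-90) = -34960 / 13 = -2689.23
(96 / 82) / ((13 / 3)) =144 / 533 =0.27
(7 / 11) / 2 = 7 / 22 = 0.32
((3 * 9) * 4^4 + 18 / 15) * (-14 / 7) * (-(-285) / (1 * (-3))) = 1313508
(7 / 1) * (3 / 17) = 21 / 17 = 1.24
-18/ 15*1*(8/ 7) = -48/ 35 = -1.37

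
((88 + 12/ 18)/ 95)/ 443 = 0.00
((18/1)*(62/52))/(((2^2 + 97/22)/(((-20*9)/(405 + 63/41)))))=-251658/222703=-1.13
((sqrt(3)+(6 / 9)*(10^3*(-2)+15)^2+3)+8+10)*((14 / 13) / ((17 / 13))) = 14*sqrt(3) / 17+110327182 / 51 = 2163279.50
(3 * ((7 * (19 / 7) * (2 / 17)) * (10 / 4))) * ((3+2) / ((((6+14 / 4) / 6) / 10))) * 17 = 9000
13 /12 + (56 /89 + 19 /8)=4.09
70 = 70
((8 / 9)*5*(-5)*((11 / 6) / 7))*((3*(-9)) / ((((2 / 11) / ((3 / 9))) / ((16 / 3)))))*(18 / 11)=17600 / 7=2514.29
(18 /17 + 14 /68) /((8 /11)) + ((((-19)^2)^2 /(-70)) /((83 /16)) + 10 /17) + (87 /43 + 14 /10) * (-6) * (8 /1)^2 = -56778440101 /33976880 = -1671.09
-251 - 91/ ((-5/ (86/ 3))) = 4061/ 15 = 270.73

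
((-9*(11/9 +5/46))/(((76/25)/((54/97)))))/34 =-19575/303416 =-0.06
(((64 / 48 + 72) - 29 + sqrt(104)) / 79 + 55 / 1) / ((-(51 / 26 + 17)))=-2.94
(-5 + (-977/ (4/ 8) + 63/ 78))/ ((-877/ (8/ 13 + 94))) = 31311495/ 148213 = 211.26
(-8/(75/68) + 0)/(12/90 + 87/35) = -3808/1375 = -2.77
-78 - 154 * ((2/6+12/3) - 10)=2384/3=794.67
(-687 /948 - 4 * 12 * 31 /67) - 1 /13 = -6333335 /275236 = -23.01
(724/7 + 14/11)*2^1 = 16124/77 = 209.40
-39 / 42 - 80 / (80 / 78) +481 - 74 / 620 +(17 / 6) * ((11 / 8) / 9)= 188605871 / 468720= 402.38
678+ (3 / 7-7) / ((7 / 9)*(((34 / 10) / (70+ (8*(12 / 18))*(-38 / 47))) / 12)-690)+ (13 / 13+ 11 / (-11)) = 5459565683382 / 8052343649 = 678.01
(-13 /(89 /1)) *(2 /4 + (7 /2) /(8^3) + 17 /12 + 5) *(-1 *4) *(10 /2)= 1382485 /68352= 20.23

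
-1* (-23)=23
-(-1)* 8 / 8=1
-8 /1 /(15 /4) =-32 /15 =-2.13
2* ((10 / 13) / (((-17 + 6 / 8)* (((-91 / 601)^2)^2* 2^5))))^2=15.84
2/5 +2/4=9/10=0.90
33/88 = 3/8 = 0.38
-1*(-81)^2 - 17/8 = -52505/8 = -6563.12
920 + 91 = 1011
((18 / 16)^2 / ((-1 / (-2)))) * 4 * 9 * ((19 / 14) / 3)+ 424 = 52105 / 112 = 465.22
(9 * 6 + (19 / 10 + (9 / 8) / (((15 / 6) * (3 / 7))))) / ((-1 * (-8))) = 7.12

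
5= 5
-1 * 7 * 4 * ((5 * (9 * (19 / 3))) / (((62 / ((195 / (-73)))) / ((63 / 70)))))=700245 / 2263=309.43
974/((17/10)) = 9740/17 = 572.94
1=1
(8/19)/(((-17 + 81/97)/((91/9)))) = -1261/4788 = -0.26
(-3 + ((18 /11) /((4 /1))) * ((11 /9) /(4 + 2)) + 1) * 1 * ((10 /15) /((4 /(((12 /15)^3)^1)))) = -184 /1125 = -0.16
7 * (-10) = -70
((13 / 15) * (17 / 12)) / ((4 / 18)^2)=1989 / 80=24.86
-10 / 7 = -1.43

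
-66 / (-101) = 66 / 101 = 0.65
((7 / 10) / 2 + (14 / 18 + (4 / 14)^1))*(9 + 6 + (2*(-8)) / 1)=-1781 / 1260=-1.41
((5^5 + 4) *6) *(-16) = -300384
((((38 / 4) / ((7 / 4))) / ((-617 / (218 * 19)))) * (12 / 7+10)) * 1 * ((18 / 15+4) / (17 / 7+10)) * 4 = -714.44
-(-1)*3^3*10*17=4590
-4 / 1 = -4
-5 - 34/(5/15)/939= -1599/313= -5.11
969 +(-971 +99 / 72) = -5 / 8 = -0.62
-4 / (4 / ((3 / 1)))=-3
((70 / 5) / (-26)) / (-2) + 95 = 2477 / 26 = 95.27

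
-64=-64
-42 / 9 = -14 / 3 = -4.67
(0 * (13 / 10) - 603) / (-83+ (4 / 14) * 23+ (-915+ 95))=4221 / 6275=0.67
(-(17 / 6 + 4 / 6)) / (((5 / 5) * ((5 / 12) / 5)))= -42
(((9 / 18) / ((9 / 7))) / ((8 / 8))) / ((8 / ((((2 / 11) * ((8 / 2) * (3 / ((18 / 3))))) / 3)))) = 0.01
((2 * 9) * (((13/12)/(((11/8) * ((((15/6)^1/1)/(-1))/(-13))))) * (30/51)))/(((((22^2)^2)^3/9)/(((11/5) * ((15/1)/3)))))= 4563/13658440295489792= 0.00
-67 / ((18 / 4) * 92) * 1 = -0.16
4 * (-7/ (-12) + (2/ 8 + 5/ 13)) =190/ 39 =4.87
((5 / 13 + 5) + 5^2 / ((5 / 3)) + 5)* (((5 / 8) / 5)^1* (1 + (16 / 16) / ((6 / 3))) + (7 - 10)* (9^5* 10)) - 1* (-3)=-4676679993 / 104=-44968076.86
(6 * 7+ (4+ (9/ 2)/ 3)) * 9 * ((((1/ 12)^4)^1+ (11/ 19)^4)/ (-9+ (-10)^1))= -1518630485/ 600519168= -2.53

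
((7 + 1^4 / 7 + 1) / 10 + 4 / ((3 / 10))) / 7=2.02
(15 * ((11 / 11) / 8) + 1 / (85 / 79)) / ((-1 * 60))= -1907 / 40800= -0.05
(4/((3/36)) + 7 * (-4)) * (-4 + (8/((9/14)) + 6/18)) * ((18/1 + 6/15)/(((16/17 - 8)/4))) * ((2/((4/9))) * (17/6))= -1050226/45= -23338.36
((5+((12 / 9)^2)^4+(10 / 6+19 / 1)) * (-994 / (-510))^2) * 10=23113620166 / 17065161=1354.43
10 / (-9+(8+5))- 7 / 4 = 3 / 4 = 0.75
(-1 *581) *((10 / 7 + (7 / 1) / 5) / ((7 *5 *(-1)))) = 8217 / 175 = 46.95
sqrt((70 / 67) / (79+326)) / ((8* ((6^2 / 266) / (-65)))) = -8645* sqrt(938) / 86832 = -3.05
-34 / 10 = -17 / 5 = -3.40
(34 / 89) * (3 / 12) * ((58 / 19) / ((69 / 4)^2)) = 7888 / 8050851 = 0.00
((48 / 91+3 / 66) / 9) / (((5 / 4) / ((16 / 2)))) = 18352 / 45045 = 0.41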